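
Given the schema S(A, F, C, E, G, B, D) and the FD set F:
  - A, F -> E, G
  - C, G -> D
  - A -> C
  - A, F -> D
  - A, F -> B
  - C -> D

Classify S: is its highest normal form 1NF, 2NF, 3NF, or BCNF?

Candidate key: {A, F}. Prime attributes: {A, F}.
C, G -> D: {C, G}⁺ = {C, D, G}, which is not all of the attributes, so the left side is not a superkey — BCNF is violated.
C, G -> D has non-prime {D} on the right and a non-superkey on the left, so 3NF fails.
{A} is a proper subset of the key {A, F}, and {A}⁺ contains the non-prime attributes {C, D} — a partial dependency, so 2NF is violated.

1NF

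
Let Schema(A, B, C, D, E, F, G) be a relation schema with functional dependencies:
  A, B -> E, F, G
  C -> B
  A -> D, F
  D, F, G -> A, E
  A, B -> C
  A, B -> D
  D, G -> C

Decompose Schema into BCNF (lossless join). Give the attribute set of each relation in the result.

Candidate keys of the original relation: {A, B}, {A, C}, {A, G}, {D, F, G}.
{A, B, C, D, E, F, G}: {C} determines {B, C} here but is not a superkey — split on C -> B, giving {B, C} and {A, C, D, E, F, G}.
{B, C}: every determinant is a superkey — BCNF.
{A, C, D, E, F, G}: {A} determines {A, D, F} here but is not a superkey — split on A -> D, F, giving {A, D, F} and {A, C, E, G}.
{A, D, F}: every determinant is a superkey — BCNF.
{A, C, E, G}: every determinant is a superkey — BCNF.

{A, C, E, G}; {A, D, F}; {B, C}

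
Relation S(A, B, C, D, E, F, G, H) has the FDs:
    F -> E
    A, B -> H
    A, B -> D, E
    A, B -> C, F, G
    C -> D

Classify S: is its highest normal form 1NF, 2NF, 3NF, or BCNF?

Candidate key: {A, B}. Prime attributes: {A, B}.
F -> E: {F}⁺ = {E, F}, which is not all of the attributes, so the left side is not a superkey — BCNF is violated.
F -> E determines the non-prime attribute {E} from a non-superkey — 3NF is violated.
No non-prime attribute depends on a proper subset of any candidate key, so 2NF holds.

2NF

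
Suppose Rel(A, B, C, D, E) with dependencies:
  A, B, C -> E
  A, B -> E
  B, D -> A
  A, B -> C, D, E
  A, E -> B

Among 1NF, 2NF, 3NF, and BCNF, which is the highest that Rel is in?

Candidate keys: {A, B}, {A, E}, {B, D}. Prime attributes: {A, B, D, E}.
Each dependency's left side is a superkey — BCNF holds.

BCNF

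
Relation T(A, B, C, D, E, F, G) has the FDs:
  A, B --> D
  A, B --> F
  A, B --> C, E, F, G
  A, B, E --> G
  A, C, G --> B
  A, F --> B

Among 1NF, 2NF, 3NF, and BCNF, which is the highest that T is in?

Candidate keys: {A, B}, {A, C, G}, {A, F}. Prime attributes: {A, B, C, F, G}.
Each dependency's left side is a superkey — BCNF holds.

BCNF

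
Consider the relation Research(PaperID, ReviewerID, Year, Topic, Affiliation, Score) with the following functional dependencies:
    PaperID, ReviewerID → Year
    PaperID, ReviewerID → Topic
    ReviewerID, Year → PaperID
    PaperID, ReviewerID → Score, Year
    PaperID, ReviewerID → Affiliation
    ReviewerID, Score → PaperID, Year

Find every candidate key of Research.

{PaperID, ReviewerID}, {ReviewerID, Score}, {ReviewerID, Year}

Attributes never on any right-hand side: {ReviewerID} — every candidate key must contain it.
{PaperID, ReviewerID}⁺ = {Affiliation, PaperID, ReviewerID, Score, Topic, Year} — all of the relation — so {PaperID, ReviewerID} is a candidate key.
{ReviewerID, Score}⁺ = {Affiliation, PaperID, ReviewerID, Score, Topic, Year} — all of the relation — so {ReviewerID, Score} is a candidate key.
{ReviewerID, Year}⁺ = {Affiliation, PaperID, ReviewerID, Score, Topic, Year} — all of the relation — so {ReviewerID, Year} is a candidate key.
No proper subset of any of these is a key, and no other minimal superkey exists.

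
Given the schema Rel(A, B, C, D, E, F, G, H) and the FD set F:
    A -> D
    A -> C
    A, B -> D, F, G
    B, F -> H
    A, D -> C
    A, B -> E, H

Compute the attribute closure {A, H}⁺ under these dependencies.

{A, C, D, H}

Start with {A, H}.
A -> D applies; add {D} → now {A, D, H}.
A -> C applies; add {C} → now {A, C, D, H}.
No further FD applies.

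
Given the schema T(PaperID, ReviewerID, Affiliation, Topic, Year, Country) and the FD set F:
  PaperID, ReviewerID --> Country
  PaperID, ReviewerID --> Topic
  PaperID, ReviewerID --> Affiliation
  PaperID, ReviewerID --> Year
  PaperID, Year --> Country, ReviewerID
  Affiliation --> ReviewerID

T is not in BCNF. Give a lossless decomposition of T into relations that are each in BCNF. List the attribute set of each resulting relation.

Candidate keys of the original relation: {Affiliation, PaperID}, {PaperID, ReviewerID}, {PaperID, Year}.
Within {Affiliation, Country, PaperID, ReviewerID, Topic, Year}: {Affiliation}⁺ ∩ {Affiliation, Country, PaperID, ReviewerID, Topic, Year} = {Affiliation, ReviewerID}, not the whole set, so Affiliation --> ReviewerID violates BCNF; decompose into {Affiliation, ReviewerID} and {Affiliation, Country, PaperID, Topic, Year}.
{Affiliation, ReviewerID} has no BCNF violation.
{Affiliation, Country, PaperID, Topic, Year} has no BCNF violation.

{Affiliation, Country, PaperID, Topic, Year}; {Affiliation, ReviewerID}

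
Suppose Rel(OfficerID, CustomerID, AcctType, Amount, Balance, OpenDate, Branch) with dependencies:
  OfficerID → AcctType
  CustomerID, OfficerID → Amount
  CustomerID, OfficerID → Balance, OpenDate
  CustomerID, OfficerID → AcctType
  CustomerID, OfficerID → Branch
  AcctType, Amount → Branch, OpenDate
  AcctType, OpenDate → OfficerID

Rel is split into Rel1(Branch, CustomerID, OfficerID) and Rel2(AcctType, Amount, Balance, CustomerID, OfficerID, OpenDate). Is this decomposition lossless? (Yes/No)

Yes

The shared attributes are {CustomerID, OfficerID} and {CustomerID, OfficerID}⁺ = {AcctType, Amount, Balance, Branch, CustomerID, OfficerID, OpenDate}.
Since Rel1 ⊆ {AcctType, Amount, Balance, Branch, CustomerID, OfficerID, OpenDate}, the intersection is a superkey of Rel1; the decomposition is lossless.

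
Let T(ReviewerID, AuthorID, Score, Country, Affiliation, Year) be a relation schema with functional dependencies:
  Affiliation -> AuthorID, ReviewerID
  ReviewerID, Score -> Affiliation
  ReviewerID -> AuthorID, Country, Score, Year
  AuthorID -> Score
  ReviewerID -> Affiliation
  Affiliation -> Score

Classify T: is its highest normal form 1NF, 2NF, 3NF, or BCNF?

Candidate keys: {Affiliation}, {ReviewerID}. Prime attributes: {Affiliation, ReviewerID}.
For AuthorID -> Score we have {AuthorID}⁺ = {AuthorID, Score}; {AuthorID} is not a superkey, so BCNF fails.
Because {Score} is non-prime and the left side of AuthorID -> Score is not a superkey, the relation is not in 3NF.
Every candidate key is a single attribute, so no partial dependency is possible; 2NF holds.

2NF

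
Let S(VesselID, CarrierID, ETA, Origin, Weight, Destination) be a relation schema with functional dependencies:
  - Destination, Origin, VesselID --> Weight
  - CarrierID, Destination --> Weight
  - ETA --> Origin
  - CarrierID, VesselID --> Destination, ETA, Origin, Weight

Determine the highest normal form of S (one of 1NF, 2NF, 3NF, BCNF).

2NF

Candidate key: {CarrierID, VesselID}. Prime attributes: {CarrierID, VesselID}.
Destination, Origin, VesselID --> Weight: {Destination, Origin, VesselID}⁺ = {Destination, Origin, VesselID, Weight}, which is not all of the attributes, so the left side is not a superkey — BCNF is violated.
Because {Weight} is non-prime and the left side of Destination, Origin, VesselID --> Weight is not a superkey, the relation is not in 3NF.
No non-prime attribute depends on a proper subset of any candidate key, so 2NF holds.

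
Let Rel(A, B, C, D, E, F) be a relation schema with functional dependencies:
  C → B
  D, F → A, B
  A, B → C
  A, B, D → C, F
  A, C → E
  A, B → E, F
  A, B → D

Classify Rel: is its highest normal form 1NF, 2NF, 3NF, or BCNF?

Candidate keys: {A, B}, {A, C}, {D, F}. Prime attributes: {A, B, C, D, F}.
For C → B we have {C}⁺ = {B, C}; {C} is not a superkey, so BCNF fails.
Its right-hand attributes {B} are all prime, as are those of every other non-superkey FD — the relation is in 3NF.

3NF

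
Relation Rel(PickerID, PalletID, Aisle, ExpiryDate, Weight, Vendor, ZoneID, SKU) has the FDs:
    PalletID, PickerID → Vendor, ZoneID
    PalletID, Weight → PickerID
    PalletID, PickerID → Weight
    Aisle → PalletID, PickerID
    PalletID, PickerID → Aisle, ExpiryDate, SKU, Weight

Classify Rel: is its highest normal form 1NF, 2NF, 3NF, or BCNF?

Candidate keys: {Aisle}, {PalletID, PickerID}, {PalletID, Weight}. Prime attributes: {Aisle, PalletID, PickerID, Weight}.
The left-hand side of every FD is a superkey, so BCNF is satisfied.

BCNF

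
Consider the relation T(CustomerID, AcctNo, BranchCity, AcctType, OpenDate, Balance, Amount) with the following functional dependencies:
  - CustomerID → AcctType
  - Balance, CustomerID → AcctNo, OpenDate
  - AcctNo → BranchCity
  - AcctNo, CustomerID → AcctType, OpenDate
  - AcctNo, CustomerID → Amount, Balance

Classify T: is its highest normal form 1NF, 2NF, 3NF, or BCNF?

1NF

Candidate keys: {AcctNo, CustomerID}, {Balance, CustomerID}. Prime attributes: {AcctNo, Balance, CustomerID}.
CustomerID → AcctType breaks BCNF: {CustomerID}⁺ = {AcctType, CustomerID}, so {CustomerID} is not a superkey.
CustomerID → AcctType has non-prime {AcctType} on the right and a non-superkey on the left, so 3NF fails.
The proper key subset {AcctNo} of {AcctNo, CustomerID} determines non-prime {BranchCity}, so the relation is not even in 2NF.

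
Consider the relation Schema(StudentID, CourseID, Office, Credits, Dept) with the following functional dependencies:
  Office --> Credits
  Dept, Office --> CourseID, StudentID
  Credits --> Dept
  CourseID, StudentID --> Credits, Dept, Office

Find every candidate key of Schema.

{CourseID, StudentID}, {Office}

{Office} is a candidate key since {Office}⁺ = {CourseID, Credits, Dept, Office, StudentID} covers every attribute.
{CourseID, StudentID} is a candidate key since {CourseID, StudentID}⁺ = {CourseID, Credits, Dept, Office, StudentID} covers every attribute.
No proper subset of any of these is a key, and no other minimal superkey exists.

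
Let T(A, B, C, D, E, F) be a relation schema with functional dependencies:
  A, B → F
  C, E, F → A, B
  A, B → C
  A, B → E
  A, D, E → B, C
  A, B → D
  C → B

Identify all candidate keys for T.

{A, B}⁺ = {A, B, C, D, E, F} — all of the relation — so {A, B} is a candidate key.
{A, C}⁺ = {A, B, C, D, E, F} — all of the relation — so {A, C} is a candidate key.
{A, D, E}⁺ = {A, B, C, D, E, F} — all of the relation — so {A, D, E} is a candidate key.
{C, E, F}⁺ = {A, B, C, D, E, F} — all of the relation — so {C, E, F} is a candidate key.
Any other superkey properly contains one of these, so there are no further candidate keys.

{A, B}, {A, C}, {A, D, E}, {C, E, F}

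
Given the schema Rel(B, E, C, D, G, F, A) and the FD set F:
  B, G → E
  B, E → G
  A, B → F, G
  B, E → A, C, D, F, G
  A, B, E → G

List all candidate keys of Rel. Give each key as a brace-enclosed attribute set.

{A, B}, {B, E}, {B, G}

No FD produces {B}, so it must be in every candidate key.
{A, B}⁺ = {A, B, C, D, E, F, G} — all of the relation — so {A, B} is a candidate key.
{B, E}⁺ = {A, B, C, D, E, F, G} — all of the relation — so {B, E} is a candidate key.
{B, G}⁺ = {A, B, C, D, E, F, G} — all of the relation — so {B, G} is a candidate key.
These are minimal and exhaustive — every other superkey contains one of them.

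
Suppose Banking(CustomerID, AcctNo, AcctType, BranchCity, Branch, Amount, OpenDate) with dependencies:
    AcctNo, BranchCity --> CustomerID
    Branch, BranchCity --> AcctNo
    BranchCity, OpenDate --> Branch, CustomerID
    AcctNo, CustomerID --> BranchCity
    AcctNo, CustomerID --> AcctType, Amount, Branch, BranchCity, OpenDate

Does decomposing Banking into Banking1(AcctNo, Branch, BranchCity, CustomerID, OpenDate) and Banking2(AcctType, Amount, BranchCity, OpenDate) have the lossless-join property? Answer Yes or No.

Yes

Banking1 ∩ Banking2 = {BranchCity, OpenDate}; its closure under F is {AcctNo, AcctType, Amount, Branch, BranchCity, CustomerID, OpenDate}.
Banking1 is contained in that closure, so Banking1 ∩ Banking2 --> Banking1 holds and the join is lossless.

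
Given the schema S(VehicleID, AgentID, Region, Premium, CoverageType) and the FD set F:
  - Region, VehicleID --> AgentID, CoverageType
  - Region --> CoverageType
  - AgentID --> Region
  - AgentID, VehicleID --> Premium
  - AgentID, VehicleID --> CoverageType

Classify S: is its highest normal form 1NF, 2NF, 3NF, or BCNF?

Candidate keys: {AgentID, VehicleID}, {Region, VehicleID}. Prime attributes: {AgentID, Region, VehicleID}.
Region --> CoverageType breaks BCNF: {Region}⁺ = {CoverageType, Region}, so {Region} is not a superkey.
Region --> CoverageType has non-prime {CoverageType} on the right and a non-superkey on the left, so 3NF fails.
Since {AgentID} ⊂ {AgentID, VehicleID} and {AgentID}⁺ ⊇ {CoverageType} with {CoverageType} non-prime, there is a partial dependency; 2NF fails.

1NF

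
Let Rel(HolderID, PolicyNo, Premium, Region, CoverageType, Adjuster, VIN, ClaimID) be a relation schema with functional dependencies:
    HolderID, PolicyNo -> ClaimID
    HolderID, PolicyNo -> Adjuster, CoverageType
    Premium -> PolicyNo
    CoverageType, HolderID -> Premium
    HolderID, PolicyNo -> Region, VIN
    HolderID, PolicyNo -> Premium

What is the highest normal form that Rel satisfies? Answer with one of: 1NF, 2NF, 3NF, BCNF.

Candidate keys: {CoverageType, HolderID}, {HolderID, PolicyNo}, {HolderID, Premium}. Prime attributes: {CoverageType, HolderID, PolicyNo, Premium}.
Premium -> PolicyNo breaks BCNF: {Premium}⁺ = {PolicyNo, Premium}, so {Premium} is not a superkey.
Its right-hand attributes {PolicyNo} are all prime, as are those of every other non-superkey FD — the relation is in 3NF.

3NF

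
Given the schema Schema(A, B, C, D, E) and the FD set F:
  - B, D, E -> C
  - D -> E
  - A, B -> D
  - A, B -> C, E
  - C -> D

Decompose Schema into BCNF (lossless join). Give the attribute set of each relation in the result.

{A, B, D}; {B, C}; {C, D}; {D, E}

Candidate key of the original relation: {A, B}.
Within {A, B, C, D, E}: {B, D, E}⁺ ∩ {A, B, C, D, E} = {B, C, D, E}, not the whole set, so B, D, E -> C violates BCNF; decompose into {B, C, D, E} and {A, B, D, E}.
Within {B, C, D, E}: {D}⁺ ∩ {B, C, D, E} = {D, E}, not the whole set, so D -> E violates BCNF; decompose into {D, E} and {B, C, D}.
{D, E}: every determinant is a superkey — BCNF.
Within {B, C, D}: {C}⁺ ∩ {B, C, D} = {C, D}, not the whole set, so C -> D violates BCNF; decompose into {C, D} and {B, C}.
{C, D}: every determinant is a superkey — BCNF.
{B, C}: every determinant is a superkey — BCNF.
Within {A, B, D, E}: {D}⁺ ∩ {A, B, D, E} = {D, E}, not the whole set, so D -> E violates BCNF; decompose into {D, E} and {A, B, D}.
{D, E}: every determinant is a superkey — BCNF.
{A, B, D}: every determinant is a superkey — BCNF.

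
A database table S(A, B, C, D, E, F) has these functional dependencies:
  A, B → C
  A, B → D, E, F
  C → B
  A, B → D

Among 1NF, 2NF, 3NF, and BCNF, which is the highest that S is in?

Candidate keys: {A, B}, {A, C}. Prime attributes: {A, B, C}.
C → B: {C}⁺ = {B, C}, which is not all of the attributes, so the left side is not a superkey — BCNF is violated.
But every attribute on its right side ({B}) is prime, and the same holds for every other non-superkey FD, so 3NF still holds.

3NF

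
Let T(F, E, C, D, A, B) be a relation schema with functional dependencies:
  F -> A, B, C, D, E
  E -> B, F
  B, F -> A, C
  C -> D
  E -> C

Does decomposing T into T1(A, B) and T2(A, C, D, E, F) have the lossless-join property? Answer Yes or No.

No

T1 ∩ T2 = {A}; its closure under F is {A}.
Neither T1 nor T2 is contained in that closure, so the decomposition is lossy.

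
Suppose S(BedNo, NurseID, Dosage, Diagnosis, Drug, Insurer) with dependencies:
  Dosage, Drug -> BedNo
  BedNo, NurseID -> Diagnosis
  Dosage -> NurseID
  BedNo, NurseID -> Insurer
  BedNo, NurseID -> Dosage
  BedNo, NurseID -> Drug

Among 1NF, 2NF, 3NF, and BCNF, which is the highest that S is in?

3NF

Candidate keys: {BedNo, Dosage}, {BedNo, NurseID}, {Dosage, Drug}. Prime attributes: {BedNo, Dosage, Drug, NurseID}.
Dosage -> NurseID: {Dosage}⁺ = {Dosage, NurseID}, which is not all of the attributes, so the left side is not a superkey — BCNF is violated.
But every attribute on its right side ({NurseID}) is prime, and the same holds for every other non-superkey FD, so 3NF still holds.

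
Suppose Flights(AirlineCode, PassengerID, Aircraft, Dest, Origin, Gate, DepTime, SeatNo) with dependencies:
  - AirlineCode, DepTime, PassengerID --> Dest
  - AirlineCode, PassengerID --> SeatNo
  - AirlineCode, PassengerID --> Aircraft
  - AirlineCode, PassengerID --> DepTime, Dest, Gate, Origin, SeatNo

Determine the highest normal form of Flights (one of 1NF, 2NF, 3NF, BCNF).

Candidate key: {AirlineCode, PassengerID}. Prime attributes: {AirlineCode, PassengerID}.
Every FD has a superkey on the left, so the relation is in BCNF.

BCNF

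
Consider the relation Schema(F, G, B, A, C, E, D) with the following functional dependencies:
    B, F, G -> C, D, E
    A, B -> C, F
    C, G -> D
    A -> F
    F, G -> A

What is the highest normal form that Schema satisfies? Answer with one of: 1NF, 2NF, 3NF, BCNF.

1NF

Candidate keys: {A, B, G}, {B, F, G}. Prime attributes: {A, B, F, G}.
A, B -> C, F breaks BCNF: {A, B}⁺ = {A, B, C, F}, so {A, B} is not a superkey.
A, B -> C, F has non-prime {C} on the right and a non-superkey on the left, so 3NF fails.
Since {A, B} ⊂ {A, B, G} and {A, B}⁺ ⊇ {C} with {C} non-prime, there is a partial dependency; 2NF fails.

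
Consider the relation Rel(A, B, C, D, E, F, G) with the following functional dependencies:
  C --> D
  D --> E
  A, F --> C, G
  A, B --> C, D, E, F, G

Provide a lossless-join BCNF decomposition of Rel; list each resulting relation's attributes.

{A, B, F}; {A, C, F, G}; {C, D}; {D, E}

Candidate key of the original relation: {A, B}.
In {A, B, C, D, E, F, G}, {C} is not a superkey ({C}⁺ restricted to this set is {C, D, E}), so split on C --> D, E into {C, D, E} and {A, B, C, F, G}.
In {C, D, E}, {D} is not a superkey ({D}⁺ restricted to this set is {D, E}), so split on D --> E into {D, E} and {C, D}.
{D, E} has no BCNF violation.
{C, D} has no BCNF violation.
In {A, B, C, F, G}, {A, F} is not a superkey ({A, F}⁺ restricted to this set is {A, C, F, G}), so split on A, F --> C, G into {A, C, F, G} and {A, B, F}.
{A, C, F, G} has no BCNF violation.
{A, B, F} has no BCNF violation.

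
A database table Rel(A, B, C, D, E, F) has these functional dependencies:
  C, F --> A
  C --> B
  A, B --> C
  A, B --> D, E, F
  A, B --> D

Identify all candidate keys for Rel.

{A, B} is a candidate key since {A, B}⁺ = {A, B, C, D, E, F} covers every attribute.
{A, C} is a candidate key since {A, C}⁺ = {A, B, C, D, E, F} covers every attribute.
{C, F} is a candidate key since {C, F}⁺ = {A, B, C, D, E, F} covers every attribute.
These are minimal and exhaustive — every other superkey contains one of them.

{A, B}, {A, C}, {C, F}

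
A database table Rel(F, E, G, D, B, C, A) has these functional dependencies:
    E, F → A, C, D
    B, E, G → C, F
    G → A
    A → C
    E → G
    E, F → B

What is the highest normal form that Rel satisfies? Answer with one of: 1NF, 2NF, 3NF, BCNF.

1NF

Candidate keys: {B, E}, {E, F}. Prime attributes: {B, E, F}.
G → A breaks BCNF: {G}⁺ = {A, C, G}, so {G} is not a superkey.
Because {A} is non-prime and the left side of G → A is not a superkey, the relation is not in 3NF.
{E} is a proper subset of the key {B, E}, and {E}⁺ contains the non-prime attributes {A, C, G} — a partial dependency, so 2NF is violated.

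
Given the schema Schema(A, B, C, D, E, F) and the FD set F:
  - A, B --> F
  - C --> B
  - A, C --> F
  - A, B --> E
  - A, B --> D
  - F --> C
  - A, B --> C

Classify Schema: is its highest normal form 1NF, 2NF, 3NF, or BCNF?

3NF

Candidate keys: {A, B}, {A, C}, {A, F}. Prime attributes: {A, B, C, F}.
C --> B: {C}⁺ = {B, C}, which is not all of the attributes, so the left side is not a superkey — BCNF is violated.
Since {B} ⊆ prime attributes and every other non-superkey FD also has a prime right side, the schema is in 3NF.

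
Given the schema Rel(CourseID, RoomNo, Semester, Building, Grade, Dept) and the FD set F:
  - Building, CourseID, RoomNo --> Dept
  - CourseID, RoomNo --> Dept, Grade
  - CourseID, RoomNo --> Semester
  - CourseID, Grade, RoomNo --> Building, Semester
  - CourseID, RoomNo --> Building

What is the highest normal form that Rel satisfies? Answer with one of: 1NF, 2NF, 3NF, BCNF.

Candidate key: {CourseID, RoomNo}. Prime attributes: {CourseID, RoomNo}.
Every FD has a superkey on the left, so the relation is in BCNF.

BCNF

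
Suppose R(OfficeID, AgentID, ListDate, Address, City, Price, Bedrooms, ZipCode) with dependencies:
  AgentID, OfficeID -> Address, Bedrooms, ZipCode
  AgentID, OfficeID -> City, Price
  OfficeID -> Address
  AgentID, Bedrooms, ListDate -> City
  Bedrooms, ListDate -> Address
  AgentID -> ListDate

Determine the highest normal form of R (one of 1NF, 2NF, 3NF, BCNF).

1NF

Candidate key: {AgentID, OfficeID}. Prime attributes: {AgentID, OfficeID}.
OfficeID -> Address: {OfficeID}⁺ = {Address, OfficeID}, which is not all of the attributes, so the left side is not a superkey — BCNF is violated.
OfficeID -> Address determines the non-prime attribute {Address} from a non-superkey — 3NF is violated.
{AgentID} is a proper subset of the key {AgentID, OfficeID}, and {AgentID}⁺ contains the non-prime attribute {ListDate} — a partial dependency, so 2NF is violated.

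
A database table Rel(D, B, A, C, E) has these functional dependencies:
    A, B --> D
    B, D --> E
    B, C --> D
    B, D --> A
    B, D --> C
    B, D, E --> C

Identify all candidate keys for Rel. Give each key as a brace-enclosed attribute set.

{B} never appears on the right of any FD, so every key must include it.
{A, B} is a candidate key since {A, B}⁺ = {A, B, C, D, E} covers every attribute.
{B, C} is a candidate key since {B, C}⁺ = {A, B, C, D, E} covers every attribute.
{B, D} is a candidate key since {B, D}⁺ = {A, B, C, D, E} covers every attribute.
These are minimal and exhaustive — every other superkey contains one of them.

{A, B}, {B, C}, {B, D}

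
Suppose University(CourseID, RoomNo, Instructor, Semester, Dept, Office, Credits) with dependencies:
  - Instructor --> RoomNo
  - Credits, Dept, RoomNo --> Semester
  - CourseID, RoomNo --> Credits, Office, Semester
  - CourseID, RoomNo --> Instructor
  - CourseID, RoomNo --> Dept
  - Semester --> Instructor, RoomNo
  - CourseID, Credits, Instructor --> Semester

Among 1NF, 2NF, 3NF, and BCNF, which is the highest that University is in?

Candidate keys: {CourseID, Instructor}, {CourseID, RoomNo}, {CourseID, Semester}. Prime attributes: {CourseID, Instructor, RoomNo, Semester}.
For Instructor --> RoomNo we have {Instructor}⁺ = {Instructor, RoomNo}; {Instructor} is not a superkey, so BCNF fails.
Since {RoomNo} ⊆ prime attributes and every other non-superkey FD also has a prime right side, the schema is in 3NF.

3NF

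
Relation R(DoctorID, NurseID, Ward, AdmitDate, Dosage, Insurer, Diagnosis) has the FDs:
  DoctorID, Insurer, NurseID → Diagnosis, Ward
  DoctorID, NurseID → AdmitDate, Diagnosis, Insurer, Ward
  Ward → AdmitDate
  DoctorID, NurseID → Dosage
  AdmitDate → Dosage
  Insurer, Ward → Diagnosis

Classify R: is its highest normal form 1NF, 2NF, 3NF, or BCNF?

2NF

Candidate key: {DoctorID, NurseID}. Prime attributes: {DoctorID, NurseID}.
Ward → AdmitDate: {Ward}⁺ = {AdmitDate, Dosage, Ward}, which is not all of the attributes, so the left side is not a superkey — BCNF is violated.
Ward → AdmitDate determines the non-prime attribute {AdmitDate} from a non-superkey — 3NF is violated.
No non-prime attribute depends on a proper subset of any candidate key, so 2NF holds.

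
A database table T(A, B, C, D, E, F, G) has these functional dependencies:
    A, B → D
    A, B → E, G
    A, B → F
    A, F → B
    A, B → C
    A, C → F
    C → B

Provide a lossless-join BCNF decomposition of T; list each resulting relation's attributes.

Candidate keys of the original relation: {A, B}, {A, C}, {A, F}.
Within {A, B, C, D, E, F, G}: {C}⁺ ∩ {A, B, C, D, E, F, G} = {B, C}, not the whole set, so C → B violates BCNF; decompose into {B, C} and {A, C, D, E, F, G}.
{B, C} is in BCNF.
{A, C, D, E, F, G} is in BCNF.

{A, C, D, E, F, G}; {B, C}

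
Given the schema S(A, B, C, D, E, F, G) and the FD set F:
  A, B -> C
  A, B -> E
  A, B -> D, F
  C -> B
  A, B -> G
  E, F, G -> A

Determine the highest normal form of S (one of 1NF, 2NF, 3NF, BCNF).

3NF

Candidate keys: {A, B}, {A, C}, {B, E, F, G}, {C, E, F, G}. Prime attributes: {A, B, C, E, F, G}.
For C -> B we have {C}⁺ = {B, C}; {C} is not a superkey, so BCNF fails.
But every attribute on its right side ({B}) is prime, and the same holds for every other non-superkey FD, so 3NF still holds.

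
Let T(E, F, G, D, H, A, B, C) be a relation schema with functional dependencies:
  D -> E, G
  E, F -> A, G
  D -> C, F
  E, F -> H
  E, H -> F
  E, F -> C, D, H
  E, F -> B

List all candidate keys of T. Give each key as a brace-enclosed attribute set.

{D}, {E, F}, {E, H}

{D} is a candidate key since {D}⁺ = {A, B, C, D, E, F, G, H} covers every attribute.
{E, F} is a candidate key since {E, F}⁺ = {A, B, C, D, E, F, G, H} covers every attribute.
{E, H} is a candidate key since {E, H}⁺ = {A, B, C, D, E, F, G, H} covers every attribute.
These are minimal and exhaustive — every other superkey contains one of them.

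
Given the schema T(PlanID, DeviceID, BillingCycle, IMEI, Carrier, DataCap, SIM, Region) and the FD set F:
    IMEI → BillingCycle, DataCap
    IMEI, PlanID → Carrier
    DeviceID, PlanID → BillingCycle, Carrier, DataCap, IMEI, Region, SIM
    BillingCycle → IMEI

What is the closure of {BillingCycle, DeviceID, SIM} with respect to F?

Start with {BillingCycle, DeviceID, SIM}.
BillingCycle → IMEI applies; add {IMEI} → now {BillingCycle, DeviceID, IMEI, SIM}.
IMEI → BillingCycle, DataCap applies; add {DataCap} → now {BillingCycle, DataCap, DeviceID, IMEI, SIM}.
No further FD applies.

{BillingCycle, DataCap, DeviceID, IMEI, SIM}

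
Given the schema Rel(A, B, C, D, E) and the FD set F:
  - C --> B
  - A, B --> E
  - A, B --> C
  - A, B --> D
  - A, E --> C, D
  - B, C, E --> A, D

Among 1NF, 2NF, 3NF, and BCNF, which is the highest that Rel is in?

Candidate keys: {A, B}, {A, C}, {A, E}, {C, E}. Prime attributes: {A, B, C, E}.
For C --> B we have {C}⁺ = {B, C}; {C} is not a superkey, so BCNF fails.
Its right-hand attributes {B} are all prime, as are those of every other non-superkey FD — the relation is in 3NF.

3NF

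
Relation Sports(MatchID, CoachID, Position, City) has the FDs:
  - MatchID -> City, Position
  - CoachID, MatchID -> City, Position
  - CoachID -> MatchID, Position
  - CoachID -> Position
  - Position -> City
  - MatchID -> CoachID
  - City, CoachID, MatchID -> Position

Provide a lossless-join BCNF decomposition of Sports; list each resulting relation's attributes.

Candidate keys of the original relation: {CoachID}, {MatchID}.
Within {City, CoachID, MatchID, Position}: {Position}⁺ ∩ {City, CoachID, MatchID, Position} = {City, Position}, not the whole set, so Position -> City violates BCNF; decompose into {City, Position} and {CoachID, MatchID, Position}.
{City, Position} has no BCNF violation.
{CoachID, MatchID, Position} has no BCNF violation.

{City, Position}; {CoachID, MatchID, Position}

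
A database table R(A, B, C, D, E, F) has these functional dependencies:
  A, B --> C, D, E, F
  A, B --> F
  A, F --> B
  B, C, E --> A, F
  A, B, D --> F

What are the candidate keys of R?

{A, B}, {A, F}, {B, C, E}

{A, B} is a candidate key since {A, B}⁺ = {A, B, C, D, E, F} covers every attribute.
{A, F} is a candidate key since {A, F}⁺ = {A, B, C, D, E, F} covers every attribute.
{B, C, E} is a candidate key since {B, C, E}⁺ = {A, B, C, D, E, F} covers every attribute.
No proper subset of any of these is a key, and no other minimal superkey exists.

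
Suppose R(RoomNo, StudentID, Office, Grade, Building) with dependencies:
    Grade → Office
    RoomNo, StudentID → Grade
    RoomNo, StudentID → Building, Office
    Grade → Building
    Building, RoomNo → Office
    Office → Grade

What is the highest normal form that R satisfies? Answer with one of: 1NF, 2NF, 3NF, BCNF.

Candidate key: {RoomNo, StudentID}. Prime attributes: {RoomNo, StudentID}.
For Grade → Office we have {Grade}⁺ = {Building, Grade, Office}; {Grade} is not a superkey, so BCNF fails.
Because {Office} is non-prime and the left side of Grade → Office is not a superkey, the relation is not in 3NF.
Checking every proper subset of each key, none determines a non-prime attribute — 2NF is satisfied.

2NF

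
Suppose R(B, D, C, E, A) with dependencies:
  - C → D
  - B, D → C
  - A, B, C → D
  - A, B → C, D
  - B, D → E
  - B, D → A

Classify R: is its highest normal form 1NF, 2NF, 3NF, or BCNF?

Candidate keys: {A, B}, {B, C}, {B, D}. Prime attributes: {A, B, C, D}.
For C → D we have {C}⁺ = {C, D}; {C} is not a superkey, so BCNF fails.
Its right-hand attributes {D} are all prime, as are those of every other non-superkey FD — the relation is in 3NF.

3NF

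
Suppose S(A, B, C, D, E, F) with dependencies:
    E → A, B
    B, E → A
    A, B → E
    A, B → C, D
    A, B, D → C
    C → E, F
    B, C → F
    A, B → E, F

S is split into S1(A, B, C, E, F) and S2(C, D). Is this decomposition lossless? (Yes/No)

Common attributes: {C}; their closure is {A, B, C, D, E, F}.
S1 is contained in that closure, so S1 ∩ S2 → S1 holds and the join is lossless.

Yes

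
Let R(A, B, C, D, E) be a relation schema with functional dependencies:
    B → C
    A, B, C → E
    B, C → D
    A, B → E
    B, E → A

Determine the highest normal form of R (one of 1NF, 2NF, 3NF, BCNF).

1NF

Candidate keys: {A, B}, {B, E}. Prime attributes: {A, B, E}.
For B → C we have {B}⁺ = {B, C, D}; {B} is not a superkey, so BCNF fails.
B → C determines the non-prime attribute {C} from a non-superkey — 3NF is violated.
The proper key subset {B} of {A, B} determines non-prime {C, D}, so the relation is not even in 2NF.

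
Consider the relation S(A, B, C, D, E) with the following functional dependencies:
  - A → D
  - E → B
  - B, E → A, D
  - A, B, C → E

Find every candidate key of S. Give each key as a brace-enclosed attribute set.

{A, B, C}, {C, E}

No FD produces {C}, so it must be in every candidate key.
{C, E} is a candidate key since {C, E}⁺ = {A, B, C, D, E} covers every attribute.
{A, B, C} is a candidate key since {A, B, C}⁺ = {A, B, C, D, E} covers every attribute.
Any other superkey properly contains one of these, so there are no further candidate keys.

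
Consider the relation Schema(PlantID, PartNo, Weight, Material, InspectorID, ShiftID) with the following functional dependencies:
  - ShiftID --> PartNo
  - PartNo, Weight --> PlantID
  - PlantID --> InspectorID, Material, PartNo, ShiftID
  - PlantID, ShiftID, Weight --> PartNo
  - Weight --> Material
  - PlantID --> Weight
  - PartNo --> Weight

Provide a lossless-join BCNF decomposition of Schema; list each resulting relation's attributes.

{InspectorID, PartNo, PlantID, ShiftID, Weight}; {Material, Weight}

Candidate keys of the original relation: {PartNo}, {PlantID}, {ShiftID}.
In {InspectorID, Material, PartNo, PlantID, ShiftID, Weight}, {Weight} is not a superkey ({Weight}⁺ restricted to this set is {Material, Weight}), so split on Weight --> Material into {Material, Weight} and {InspectorID, PartNo, PlantID, ShiftID, Weight}.
{Material, Weight} has no BCNF violation.
{InspectorID, PartNo, PlantID, ShiftID, Weight} has no BCNF violation.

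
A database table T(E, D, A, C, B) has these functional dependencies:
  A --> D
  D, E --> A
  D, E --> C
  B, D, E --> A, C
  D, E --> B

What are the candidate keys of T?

{A, E}, {D, E}

Attributes never on any right-hand side: {E} — every candidate key must contain it.
Closure of {A, E} is {A, B, C, D, E}, the whole schema; {A, E} is a candidate key.
Closure of {D, E} is {A, B, C, D, E}, the whole schema; {D, E} is a candidate key.
Any other superkey properly contains one of these, so there are no further candidate keys.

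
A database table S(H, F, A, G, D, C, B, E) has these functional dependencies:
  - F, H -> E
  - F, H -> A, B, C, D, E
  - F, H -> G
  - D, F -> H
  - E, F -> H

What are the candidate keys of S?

{F} never appears on the right of any FD, so every key must include it.
Closure of {D, F} is {A, B, C, D, E, F, G, H}, the whole schema; {D, F} is a candidate key.
Closure of {E, F} is {A, B, C, D, E, F, G, H}, the whole schema; {E, F} is a candidate key.
Closure of {F, H} is {A, B, C, D, E, F, G, H}, the whole schema; {F, H} is a candidate key.
Any other superkey properly contains one of these, so there are no further candidate keys.

{D, F}, {E, F}, {F, H}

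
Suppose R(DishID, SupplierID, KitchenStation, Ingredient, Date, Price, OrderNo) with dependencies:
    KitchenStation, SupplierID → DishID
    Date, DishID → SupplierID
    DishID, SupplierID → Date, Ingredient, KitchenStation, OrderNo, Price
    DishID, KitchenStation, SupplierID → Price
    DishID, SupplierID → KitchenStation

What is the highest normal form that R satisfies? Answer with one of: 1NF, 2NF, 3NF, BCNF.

Candidate keys: {Date, DishID}, {DishID, SupplierID}, {KitchenStation, SupplierID}. Prime attributes: {Date, DishID, KitchenStation, SupplierID}.
Every FD has a superkey on the left, so the relation is in BCNF.

BCNF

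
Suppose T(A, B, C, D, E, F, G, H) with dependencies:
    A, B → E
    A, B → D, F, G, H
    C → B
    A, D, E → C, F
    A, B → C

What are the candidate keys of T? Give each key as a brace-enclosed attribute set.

Attributes never on any right-hand side: {A} — every candidate key must contain it.
{A, B} is a candidate key since {A, B}⁺ = {A, B, C, D, E, F, G, H} covers every attribute.
{A, C} is a candidate key since {A, C}⁺ = {A, B, C, D, E, F, G, H} covers every attribute.
{A, D, E} is a candidate key since {A, D, E}⁺ = {A, B, C, D, E, F, G, H} covers every attribute.
Any other superkey properly contains one of these, so there are no further candidate keys.

{A, B}, {A, C}, {A, D, E}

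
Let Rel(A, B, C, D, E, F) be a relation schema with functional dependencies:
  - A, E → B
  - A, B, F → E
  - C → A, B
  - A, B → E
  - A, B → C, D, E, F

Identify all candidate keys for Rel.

{C}⁺ = {A, B, C, D, E, F}, which is every attribute, so {C} is a candidate key.
{A, B}⁺ = {A, B, C, D, E, F}, which is every attribute, so {A, B} is a candidate key.
{A, E}⁺ = {A, B, C, D, E, F}, which is every attribute, so {A, E} is a candidate key.
These are minimal and exhaustive — every other superkey contains one of them.

{A, B}, {A, E}, {C}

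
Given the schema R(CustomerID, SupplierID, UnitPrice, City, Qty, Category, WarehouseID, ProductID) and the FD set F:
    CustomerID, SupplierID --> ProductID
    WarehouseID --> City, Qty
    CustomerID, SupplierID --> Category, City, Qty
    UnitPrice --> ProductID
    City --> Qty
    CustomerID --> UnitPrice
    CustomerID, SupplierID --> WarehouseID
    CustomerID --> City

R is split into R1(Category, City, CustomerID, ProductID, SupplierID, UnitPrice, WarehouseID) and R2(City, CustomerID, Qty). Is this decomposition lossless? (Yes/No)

Common attributes: {City, CustomerID}; their closure is {City, CustomerID, ProductID, Qty, UnitPrice}.
Since R2 ⊆ {City, CustomerID, ProductID, Qty, UnitPrice}, the intersection is a superkey of R2; the decomposition is lossless.

Yes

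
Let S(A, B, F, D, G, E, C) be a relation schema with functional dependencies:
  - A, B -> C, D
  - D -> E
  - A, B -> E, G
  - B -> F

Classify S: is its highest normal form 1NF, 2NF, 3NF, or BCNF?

Candidate key: {A, B}. Prime attributes: {A, B}.
D -> E: {D}⁺ = {D, E}, which is not all of the attributes, so the left side is not a superkey — BCNF is violated.
D -> E determines the non-prime attribute {E} from a non-superkey — 3NF is violated.
The proper key subset {B} of {A, B} determines non-prime {F}, so the relation is not even in 2NF.

1NF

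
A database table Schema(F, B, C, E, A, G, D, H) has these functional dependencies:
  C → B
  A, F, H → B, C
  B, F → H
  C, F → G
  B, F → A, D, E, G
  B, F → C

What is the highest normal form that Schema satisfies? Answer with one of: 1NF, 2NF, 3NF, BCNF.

Candidate keys: {A, F, H}, {B, F}, {C, F}. Prime attributes: {A, B, C, F, H}.
C → B: {C}⁺ = {B, C}, which is not all of the attributes, so the left side is not a superkey — BCNF is violated.
Since {B} ⊆ prime attributes and every other non-superkey FD also has a prime right side, the schema is in 3NF.

3NF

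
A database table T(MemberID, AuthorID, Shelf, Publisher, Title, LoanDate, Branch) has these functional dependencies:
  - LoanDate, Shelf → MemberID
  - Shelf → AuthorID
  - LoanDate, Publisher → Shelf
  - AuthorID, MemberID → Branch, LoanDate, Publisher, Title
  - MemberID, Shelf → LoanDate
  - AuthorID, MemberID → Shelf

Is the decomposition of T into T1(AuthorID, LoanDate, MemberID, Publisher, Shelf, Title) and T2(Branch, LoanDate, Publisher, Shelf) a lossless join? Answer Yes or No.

T1 ∩ T2 = {LoanDate, Publisher, Shelf}; its closure under F is {AuthorID, Branch, LoanDate, MemberID, Publisher, Shelf, Title}.
Since T1 ⊆ {AuthorID, Branch, LoanDate, MemberID, Publisher, Shelf, Title}, the intersection is a superkey of T1; the decomposition is lossless.

Yes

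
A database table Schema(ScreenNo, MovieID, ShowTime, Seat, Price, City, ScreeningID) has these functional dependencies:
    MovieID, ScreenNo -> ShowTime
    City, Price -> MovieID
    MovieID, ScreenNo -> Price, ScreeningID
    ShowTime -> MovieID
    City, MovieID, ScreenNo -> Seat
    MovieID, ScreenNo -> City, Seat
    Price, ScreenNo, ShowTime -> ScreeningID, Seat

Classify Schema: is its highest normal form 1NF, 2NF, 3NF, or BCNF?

3NF

Candidate keys: {City, Price, ScreenNo}, {MovieID, ScreenNo}, {ScreenNo, ShowTime}. Prime attributes: {City, MovieID, Price, ScreenNo, ShowTime}.
City, Price -> MovieID breaks BCNF: {City, Price}⁺ = {City, MovieID, Price}, so {City, Price} is not a superkey.
But every attribute on its right side ({MovieID}) is prime, and the same holds for every other non-superkey FD, so 3NF still holds.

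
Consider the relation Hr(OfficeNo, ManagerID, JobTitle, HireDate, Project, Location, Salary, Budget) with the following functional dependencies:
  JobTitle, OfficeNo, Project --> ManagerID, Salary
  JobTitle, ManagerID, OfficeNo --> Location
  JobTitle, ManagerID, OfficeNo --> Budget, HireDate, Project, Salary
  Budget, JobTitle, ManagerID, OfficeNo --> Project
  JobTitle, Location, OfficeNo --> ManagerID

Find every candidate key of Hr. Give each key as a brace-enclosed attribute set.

No FD produces {JobTitle, OfficeNo}, so they must be in every candidate key.
Closure of {JobTitle, Location, OfficeNo} is {Budget, HireDate, JobTitle, Location, ManagerID, OfficeNo, Project, Salary}, the whole schema; {JobTitle, Location, OfficeNo} is a candidate key.
Closure of {JobTitle, ManagerID, OfficeNo} is {Budget, HireDate, JobTitle, Location, ManagerID, OfficeNo, Project, Salary}, the whole schema; {JobTitle, ManagerID, OfficeNo} is a candidate key.
Closure of {JobTitle, OfficeNo, Project} is {Budget, HireDate, JobTitle, Location, ManagerID, OfficeNo, Project, Salary}, the whole schema; {JobTitle, OfficeNo, Project} is a candidate key.
No proper subset of any of these is a key, and no other minimal superkey exists.

{JobTitle, Location, OfficeNo}, {JobTitle, ManagerID, OfficeNo}, {JobTitle, OfficeNo, Project}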